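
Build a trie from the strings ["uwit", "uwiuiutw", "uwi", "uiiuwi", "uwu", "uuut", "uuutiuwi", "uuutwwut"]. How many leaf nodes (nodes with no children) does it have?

6

Leaves are exactly the stored words that no other stored word extends.
Those words: "uiiuwi", "uuutiuwi", "uuutwwut", "uwit", "uwiuiutw", "uwu"
Leaf count: 6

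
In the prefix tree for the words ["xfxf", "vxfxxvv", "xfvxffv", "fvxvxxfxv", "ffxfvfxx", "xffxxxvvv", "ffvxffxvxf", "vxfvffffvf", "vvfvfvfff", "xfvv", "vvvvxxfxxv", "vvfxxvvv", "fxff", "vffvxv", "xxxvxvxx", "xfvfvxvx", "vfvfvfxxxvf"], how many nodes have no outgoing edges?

17

Leaves are exactly the stored words that no other stored word extends.
Those words: "ffvxffxvxf", "ffxfvfxx", "fvxvxxfxv", "fxff", "vffvxv", "vfvfvfxxxvf", "vvfvfvfff", "vvfxxvvv", "vvvvxxfxxv", "vxfvffffvf", "vxfxxvv", "xffxxxvvv", "xfvfvxvx", "xfvv", "xfvxffv", "xfxf", "xxxvxvxx"
Leaf count: 17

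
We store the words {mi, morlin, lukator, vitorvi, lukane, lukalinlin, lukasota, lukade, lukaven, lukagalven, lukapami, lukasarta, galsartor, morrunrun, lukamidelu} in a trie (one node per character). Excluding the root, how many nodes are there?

For each word, the new-node count is its length minus the longest prefix already in the trie:
  "mi" → 2 new (m, i)
  "morlin" → prefix "m" already present; 5 new (o, r, l, i, n)
  "lukator" → 7 new (l, u, k, a, t, o, r)
  "vitorvi" → 7 new (v, i, t, o, r, v, i)
  "lukane" → prefix "luka" already present; 2 new (n, e)
  "lukalinlin" → prefix "luka" already present; 6 new (l, i, n, l, i, n)
  "lukasota" → prefix "luka" already present; 4 new (s, o, t, a)
  "lukade" → prefix "luka" already present; 2 new (d, e)
  "lukaven" → prefix "luka" already present; 3 new (v, e, n)
  "lukagalven" → prefix "luka" already present; 6 new (g, a, l, v, e, n)
  "lukapami" → prefix "luka" already present; 4 new (p, a, m, i)
  "lukasarta" → prefix "lukas" already present; 4 new (a, r, t, a)
  "galsartor" → 9 new (g, a, l, s, a, r, t, o, r)
  "morrunrun" → prefix "mor" already present; 6 new (r, u, n, r, u, n)
  "lukamidelu" → prefix "luka" already present; 6 new (m, i, d, e, l, u)
Total nodes = 2 + 5 + 7 + 7 + 2 + 6 + 4 + 2 + 3 + 6 + 4 + 4 + 9 + 6 + 6 = 73

73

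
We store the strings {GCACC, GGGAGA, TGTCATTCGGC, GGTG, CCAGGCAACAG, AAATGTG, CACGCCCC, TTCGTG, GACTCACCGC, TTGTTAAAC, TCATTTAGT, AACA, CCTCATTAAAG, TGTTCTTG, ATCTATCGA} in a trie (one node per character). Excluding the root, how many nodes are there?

Insert word by word; a character creates a node only if that edge doesn't already exist:
  "GCACC" → 5 new (G, C, A, C, C)
  "GGGAGA" → prefix "G" already present; 5 new (G, G, A, G, A)
  "TGTCATTCGGC" → 11 new (T, G, T, C, A, T, T, C, G, G, C)
  "GGTG" → prefix "GG" already present; 2 new (T, G)
  "CCAGGCAACAG" → 11 new (C, C, A, G, G, C, A, A, C, A, G)
  "AAATGTG" → 7 new (A, A, A, T, G, T, G)
  "CACGCCCC" → prefix "C" already present; 7 new (A, C, G, C, C, C, C)
  "TTCGTG" → prefix "T" already present; 5 new (T, C, G, T, G)
  "GACTCACCGC" → prefix "G" already present; 9 new (A, C, T, C, A, C, C, G, C)
  "TTGTTAAAC" → prefix "TT" already present; 7 new (G, T, T, A, A, A, C)
  "TCATTTAGT" → prefix "T" already present; 8 new (C, A, T, T, T, A, G, T)
  "AACA" → prefix "AA" already present; 2 new (C, A)
  "CCTCATTAAAG" → prefix "CC" already present; 9 new (T, C, A, T, T, A, A, A, G)
  "TGTTCTTG" → prefix "TGT" already present; 5 new (T, C, T, T, G)
  "ATCTATCGA" → prefix "A" already present; 8 new (T, C, T, A, T, C, G, A)
Total nodes = 5 + 5 + 11 + 2 + 11 + 7 + 7 + 5 + 9 + 7 + 8 + 2 + 9 + 5 + 8 = 101

101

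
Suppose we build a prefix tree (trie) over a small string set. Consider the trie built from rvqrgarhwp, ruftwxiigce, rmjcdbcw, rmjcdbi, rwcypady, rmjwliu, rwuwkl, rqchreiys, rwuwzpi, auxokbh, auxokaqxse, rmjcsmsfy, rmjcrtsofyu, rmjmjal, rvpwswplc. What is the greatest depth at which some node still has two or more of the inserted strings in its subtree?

The deepest shared node is where two words last agree before diverging.
e.g. "rmjcdbcw" and "rmjcdbi" share the prefix "rmjcdb" of length 6; no pair shares a longer one.
Longest shared-prefix length: 6

6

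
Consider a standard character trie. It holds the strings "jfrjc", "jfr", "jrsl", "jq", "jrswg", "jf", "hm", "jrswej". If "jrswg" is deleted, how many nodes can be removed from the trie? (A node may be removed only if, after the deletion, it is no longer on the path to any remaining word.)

After clearing the end-marker at "jrswg", prune upward until reaching a node still needed by another word.
The suffix "g" (1 node) is used only by "jrswg"; the node for "jrsw" still has the child "e", so pruning stops there.
Nodes removed: 1

1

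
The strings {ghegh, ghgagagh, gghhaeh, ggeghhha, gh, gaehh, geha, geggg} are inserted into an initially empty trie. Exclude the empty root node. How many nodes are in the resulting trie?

33

Trace insertions, counting only characters that open a new branch:
  "ghegh" → 5 new (g, h, e, g, h)
  "ghgagagh" → prefix "gh" already present; 6 new (g, a, g, a, g, h)
  "gghhaeh" → prefix "g" already present; 6 new (g, h, h, a, e, h)
  "ggeghhha" → prefix "gg" already present; 6 new (e, g, h, h, h, a)
  "gh" → prefix "gh" already present; 0 new (none)
  "gaehh" → prefix "g" already present; 4 new (a, e, h, h)
  "geha" → prefix "g" already present; 3 new (e, h, a)
  "geggg" → prefix "ge" already present; 3 new (g, g, g)
Total nodes = 5 + 6 + 6 + 6 + 0 + 4 + 3 + 3 = 33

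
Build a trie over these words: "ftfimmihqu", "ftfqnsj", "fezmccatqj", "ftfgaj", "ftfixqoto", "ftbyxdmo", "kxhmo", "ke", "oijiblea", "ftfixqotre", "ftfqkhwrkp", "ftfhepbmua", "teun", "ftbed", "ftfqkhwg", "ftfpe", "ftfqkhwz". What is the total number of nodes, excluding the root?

76

For each word, the new-node count is its length minus the longest prefix already in the trie:
  "ftfimmihqu" → 10 new (f, t, f, i, m, m, i, h, q, u)
  "ftfqnsj" → prefix "ftf" already present; 4 new (q, n, s, j)
  "fezmccatqj" → prefix "f" already present; 9 new (e, z, m, c, c, a, t, q, j)
  "ftfgaj" → prefix "ftf" already present; 3 new (g, a, j)
  "ftfixqoto" → prefix "ftfi" already present; 5 new (x, q, o, t, o)
  "ftbyxdmo" → prefix "ft" already present; 6 new (b, y, x, d, m, o)
  "kxhmo" → 5 new (k, x, h, m, o)
  "ke" → prefix "k" already present; 1 new (e)
  "oijiblea" → 8 new (o, i, j, i, b, l, e, a)
  "ftfixqotre" → prefix "ftfixqot" already present; 2 new (r, e)
  "ftfqkhwrkp" → prefix "ftfq" already present; 6 new (k, h, w, r, k, p)
  "ftfhepbmua" → prefix "ftf" already present; 7 new (h, e, p, b, m, u, a)
  "teun" → 4 new (t, e, u, n)
  "ftbed" → prefix "ftb" already present; 2 new (e, d)
  "ftfqkhwg" → prefix "ftfqkhw" already present; 1 new (g)
  "ftfpe" → prefix "ftf" already present; 2 new (p, e)
  "ftfqkhwz" → prefix "ftfqkhw" already present; 1 new (z)
Total nodes = 10 + 4 + 9 + 3 + 5 + 6 + 5 + 1 + 8 + 2 + 6 + 7 + 4 + 2 + 1 + 2 + 1 = 76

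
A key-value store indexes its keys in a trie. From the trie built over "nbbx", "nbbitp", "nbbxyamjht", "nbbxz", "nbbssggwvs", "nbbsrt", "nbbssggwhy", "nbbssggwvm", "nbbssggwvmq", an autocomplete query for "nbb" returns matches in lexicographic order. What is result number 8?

Words with prefix "nbb", in lexicographic order: "nbbitp", "nbbsrt", "nbbssggwhy", "nbbssggwvm", "nbbssggwvmq", "nbbssggwvs", "nbbx", "nbbxyamjht", "nbbxz"
The 8th is nbbxyamjht.

nbbxyamjht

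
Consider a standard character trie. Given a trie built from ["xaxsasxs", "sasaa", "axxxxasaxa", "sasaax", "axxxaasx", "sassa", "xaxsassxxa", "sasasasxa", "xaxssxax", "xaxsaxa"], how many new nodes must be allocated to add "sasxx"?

The longest prefix of "sasxx" already in the trie is "sas" (length 3).
So 5 − 3 = 2 new nodes.

2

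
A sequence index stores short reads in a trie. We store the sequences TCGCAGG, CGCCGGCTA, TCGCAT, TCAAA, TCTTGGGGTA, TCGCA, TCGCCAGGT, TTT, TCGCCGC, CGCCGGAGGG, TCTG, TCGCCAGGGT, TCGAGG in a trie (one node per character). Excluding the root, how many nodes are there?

47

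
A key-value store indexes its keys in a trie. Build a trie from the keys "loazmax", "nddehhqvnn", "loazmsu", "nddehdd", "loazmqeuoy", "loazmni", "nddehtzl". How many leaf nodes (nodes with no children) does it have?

7

A leaf is a node with no children — equivalently, the end of a word that is not a proper prefix of any other stored word.
Those words: "loazmax", "loazmni", "loazmqeuoy", "loazmsu", "nddehdd", "nddehhqvnn", "nddehtzl"
Leaf count: 7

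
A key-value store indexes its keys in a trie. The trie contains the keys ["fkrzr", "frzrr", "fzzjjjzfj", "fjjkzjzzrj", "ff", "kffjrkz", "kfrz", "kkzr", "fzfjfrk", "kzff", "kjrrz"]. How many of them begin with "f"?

Traverse to the node for "f", then collect every word in that subtree.
Words under "f": ff, fjjkzjzzrj, fkrzr, frzrr, fzfjfrk, fzzjjjzfj
Count: 6

6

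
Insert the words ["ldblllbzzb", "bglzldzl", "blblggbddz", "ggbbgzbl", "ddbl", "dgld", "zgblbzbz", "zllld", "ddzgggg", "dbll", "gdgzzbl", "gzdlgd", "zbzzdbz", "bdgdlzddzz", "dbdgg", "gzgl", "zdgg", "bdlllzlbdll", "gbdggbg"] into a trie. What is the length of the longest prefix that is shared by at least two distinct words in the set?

Look for the deepest trie node that still has at least two words in its subtree.
"bdgdlzddzz" and "bdlllzlbdll" agree on "bd" (2 characters) before diverging; nothing deeper is shared.
Longest shared-prefix length: 2

2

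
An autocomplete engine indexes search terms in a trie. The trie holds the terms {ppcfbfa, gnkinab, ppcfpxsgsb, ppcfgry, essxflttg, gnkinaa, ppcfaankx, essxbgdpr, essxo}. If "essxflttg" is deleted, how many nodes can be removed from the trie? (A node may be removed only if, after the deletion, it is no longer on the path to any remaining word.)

5

Walk "essxflttg" from the leaf back toward the root, removing each node that no remaining word uses.
The suffix "flttg" (5 nodes) is used only by "essxflttg"; the node for "essx" still has the child "b", so pruning stops there.
Nodes removed: 5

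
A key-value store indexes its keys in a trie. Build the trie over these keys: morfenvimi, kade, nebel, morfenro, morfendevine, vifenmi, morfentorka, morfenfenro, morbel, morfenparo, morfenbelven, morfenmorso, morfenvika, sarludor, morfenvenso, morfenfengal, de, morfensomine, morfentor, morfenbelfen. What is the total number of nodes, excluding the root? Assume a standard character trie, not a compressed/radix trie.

Insert word by word; a character creates a node only if that edge doesn't already exist:
  "morfenvimi" → 10 new (m, o, r, f, e, n, v, i, m, i)
  "kade" → 4 new (k, a, d, e)
  "nebel" → 5 new (n, e, b, e, l)
  "morfenro" → prefix "morfen" already present; 2 new (r, o)
  "morfendevine" → prefix "morfen" already present; 6 new (d, e, v, i, n, e)
  "vifenmi" → 7 new (v, i, f, e, n, m, i)
  "morfentorka" → prefix "morfen" already present; 5 new (t, o, r, k, a)
  "morfenfenro" → prefix "morfen" already present; 5 new (f, e, n, r, o)
  "morbel" → prefix "mor" already present; 3 new (b, e, l)
  "morfenparo" → prefix "morfen" already present; 4 new (p, a, r, o)
  "morfenbelven" → prefix "morfen" already present; 6 new (b, e, l, v, e, n)
  "morfenmorso" → prefix "morfen" already present; 5 new (m, o, r, s, o)
  "morfenvika" → prefix "morfenvi" already present; 2 new (k, a)
  "sarludor" → 8 new (s, a, r, l, u, d, o, r)
  "morfenvenso" → prefix "morfenv" already present; 4 new (e, n, s, o)
  "morfenfengal" → prefix "morfenfen" already present; 3 new (g, a, l)
  "de" → 2 new (d, e)
  "morfensomine" → prefix "morfen" already present; 6 new (s, o, m, i, n, e)
  "morfentor" → prefix "morfentor" already present; 0 new (none)
  "morfenbelfen" → prefix "morfenbel" already present; 3 new (f, e, n)
Total nodes = 10 + 4 + 5 + 2 + 6 + 7 + 5 + 5 + 3 + 4 + 6 + 5 + 2 + 8 + 4 + 3 + 2 + 6 + 0 + 3 = 90

90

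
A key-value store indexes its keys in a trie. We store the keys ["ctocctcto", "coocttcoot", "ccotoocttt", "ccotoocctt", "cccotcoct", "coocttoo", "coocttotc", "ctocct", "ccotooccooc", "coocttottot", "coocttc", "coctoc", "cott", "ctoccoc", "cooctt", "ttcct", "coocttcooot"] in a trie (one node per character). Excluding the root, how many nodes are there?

Count nodes per top-level branch (shared prefixes stored once):
  'c'-branch (cccotcoct, ccotooccooc, ccotoocctt, ccotoocttt, coctoc, cooctt, coocttc, coocttcooot, coocttcoot, coocttoo, coocttotc, coocttottot, cott, ctoccoc, ctocct, ctocctcto): 57 nodes
  't'-branch (ttcct): 5 nodes
Sum: 62

62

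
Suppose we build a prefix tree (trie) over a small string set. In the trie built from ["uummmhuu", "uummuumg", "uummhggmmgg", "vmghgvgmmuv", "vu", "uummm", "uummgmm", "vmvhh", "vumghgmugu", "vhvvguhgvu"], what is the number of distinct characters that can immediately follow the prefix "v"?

3

Walk "v" from the root, arriving at one node.
Characters that immediately follow "v" among the stored strings: {h, m, u}.
That node has 3 child edges.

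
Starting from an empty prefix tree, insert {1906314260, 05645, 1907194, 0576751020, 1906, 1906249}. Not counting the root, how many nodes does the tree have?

For each word, the new-node count is its length minus the longest prefix already in the trie:
  "1906314260" → 10 new (1, 9, 0, 6, 3, 1, 4, 2, 6, 0)
  "05645" → 5 new (0, 5, 6, 4, 5)
  "1907194" → prefix "190" already present; 4 new (7, 1, 9, 4)
  "0576751020" → prefix "05" already present; 8 new (7, 6, 7, 5, 1, 0, 2, 0)
  "1906" → prefix "1906" already present; 0 new (none)
  "1906249" → prefix "1906" already present; 3 new (2, 4, 9)
Total nodes = 10 + 5 + 4 + 8 + 0 + 3 = 30

30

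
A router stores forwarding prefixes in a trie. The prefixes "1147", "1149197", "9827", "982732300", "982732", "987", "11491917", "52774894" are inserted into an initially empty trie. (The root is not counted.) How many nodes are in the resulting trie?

28

Trie structure (* marks end of a word):
(root)
├─ 1
│  └─ 1
│     └─ 4
│        ├─ 7 *
│        └─ 9
│           └─ 1
│              └─ 9
│                 ├─ 1
│                 │  └─ 7 *
│                 └─ 7 *
├─ 5
│  └─ 2
│     └─ 7
│        └─ 7
│           └─ 4
│              └─ 8
│                 └─ 9
│                    └─ 4 *
└─ 9
   └─ 8
      ├─ 2
      │  └─ 7 *
      │     └─ 3
      │        └─ 2 *
      │           └─ 3
      │              └─ 0
      │                 └─ 0 *
      └─ 7 *
Counting every labelled node above: 28.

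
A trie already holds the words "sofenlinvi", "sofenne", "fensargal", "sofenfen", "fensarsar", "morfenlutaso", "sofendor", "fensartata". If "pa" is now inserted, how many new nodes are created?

2

"pa" shares no prefix with any stored word, so all 2 characters open new nodes.
2 − 0 = 2 new nodes.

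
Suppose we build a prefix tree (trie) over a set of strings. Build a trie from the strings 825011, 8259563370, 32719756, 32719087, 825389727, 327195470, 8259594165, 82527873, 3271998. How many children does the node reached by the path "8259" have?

1

Follow the path "8259" to its node, then look at its outgoing edges.
Distinct next characters after "8259": 5.
That node has 1 child edge.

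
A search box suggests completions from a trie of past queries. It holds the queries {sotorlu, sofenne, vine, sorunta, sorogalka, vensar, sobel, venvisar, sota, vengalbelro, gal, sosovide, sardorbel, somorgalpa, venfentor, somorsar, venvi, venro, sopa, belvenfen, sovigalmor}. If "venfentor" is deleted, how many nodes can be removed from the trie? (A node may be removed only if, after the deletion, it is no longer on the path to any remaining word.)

After clearing the end-marker at "venfentor", prune upward until reaching a node still needed by another word.
The suffix "fentor" (6 nodes) is used only by "venfentor"; the node for "ven" still has the child "s", so pruning stops there.
Nodes removed: 6

6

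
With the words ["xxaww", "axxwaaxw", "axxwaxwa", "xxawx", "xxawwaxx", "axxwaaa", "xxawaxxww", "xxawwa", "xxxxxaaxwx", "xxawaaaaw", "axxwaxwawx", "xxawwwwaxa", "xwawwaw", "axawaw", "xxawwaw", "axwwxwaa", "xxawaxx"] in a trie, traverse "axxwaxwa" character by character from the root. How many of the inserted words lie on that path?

Check each prefix of "axxwaxwa" against the stored set — each match is an end-marker on the path.
Prefixes of the query that are stored words: "axxwaxwa"
Count: 1

1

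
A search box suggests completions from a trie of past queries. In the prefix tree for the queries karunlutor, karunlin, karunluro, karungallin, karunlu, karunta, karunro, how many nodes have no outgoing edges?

A leaf is a node with no children — equivalently, the end of a word that is not a proper prefix of any other stored word.
Those words: "karungallin", "karunlin", "karunluro", "karunlutor", "karunro", "karunta"
Leaf count: 6

6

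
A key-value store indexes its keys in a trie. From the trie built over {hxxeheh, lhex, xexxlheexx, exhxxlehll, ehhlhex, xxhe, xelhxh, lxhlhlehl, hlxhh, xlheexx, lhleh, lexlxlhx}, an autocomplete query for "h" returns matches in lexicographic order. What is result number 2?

Words with prefix "h", in lexicographic order: "hlxhh", "hxxeheh"
The 2nd is hxxeheh.

hxxeheh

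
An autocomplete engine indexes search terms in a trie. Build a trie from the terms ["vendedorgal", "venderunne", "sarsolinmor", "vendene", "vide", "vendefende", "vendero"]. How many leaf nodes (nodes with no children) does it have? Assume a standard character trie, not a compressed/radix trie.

Leaves are exactly the stored words that no other stored word extends.
Those words: "sarsolinmor", "vendedorgal", "vendefende", "vendene", "vendero", "venderunne", "vide"
Leaf count: 7

7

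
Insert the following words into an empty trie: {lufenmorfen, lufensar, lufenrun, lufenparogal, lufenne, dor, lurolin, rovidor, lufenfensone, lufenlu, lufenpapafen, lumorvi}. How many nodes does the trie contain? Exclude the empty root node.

For each word, the new-node count is its length minus the longest prefix already in the trie:
  "lufenmorfen" → 11 new (l, u, f, e, n, m, o, r, f, e, n)
  "lufensar" → prefix "lufen" already present; 3 new (s, a, r)
  "lufenrun" → prefix "lufen" already present; 3 new (r, u, n)
  "lufenparogal" → prefix "lufen" already present; 7 new (p, a, r, o, g, a, l)
  "lufenne" → prefix "lufen" already present; 2 new (n, e)
  "dor" → 3 new (d, o, r)
  "lurolin" → prefix "lu" already present; 5 new (r, o, l, i, n)
  "rovidor" → 7 new (r, o, v, i, d, o, r)
  "lufenfensone" → prefix "lufen" already present; 7 new (f, e, n, s, o, n, e)
  "lufenlu" → prefix "lufen" already present; 2 new (l, u)
  "lufenpapafen" → prefix "lufenpa" already present; 5 new (p, a, f, e, n)
  "lumorvi" → prefix "lu" already present; 5 new (m, o, r, v, i)
Total nodes = 11 + 3 + 3 + 7 + 2 + 3 + 5 + 7 + 7 + 2 + 5 + 5 = 60

60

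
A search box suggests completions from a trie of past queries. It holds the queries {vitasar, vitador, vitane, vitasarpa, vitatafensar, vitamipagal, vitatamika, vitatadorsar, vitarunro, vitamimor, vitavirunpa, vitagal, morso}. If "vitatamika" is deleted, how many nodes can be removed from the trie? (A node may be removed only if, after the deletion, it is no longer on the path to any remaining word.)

4

After clearing the end-marker at "vitatamika", prune upward until reaching a node still needed by another word.
The suffix "mika" (4 nodes) is used only by "vitatamika"; the node for "vitata" still has the child "f", so pruning stops there.
Nodes removed: 4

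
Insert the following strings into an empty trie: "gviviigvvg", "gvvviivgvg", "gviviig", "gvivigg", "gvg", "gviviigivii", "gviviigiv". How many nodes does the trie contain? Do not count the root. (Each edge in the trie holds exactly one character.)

25

Count nodes per top-level branch (shared prefixes stored once):
  'g'-branch (gvg, gvivigg, gviviig, gviviigiv, gviviigivii, gviviigvvg, gvvviivgvg): 25 nodes
Sum: 25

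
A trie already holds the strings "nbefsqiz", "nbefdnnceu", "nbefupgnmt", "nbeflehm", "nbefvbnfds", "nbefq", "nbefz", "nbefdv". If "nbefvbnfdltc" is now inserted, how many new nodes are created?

3

The longest prefix of "nbefvbnfdltc" already in the trie is "nbefvbnfd" (length 9).
So 12 − 9 = 3 new nodes.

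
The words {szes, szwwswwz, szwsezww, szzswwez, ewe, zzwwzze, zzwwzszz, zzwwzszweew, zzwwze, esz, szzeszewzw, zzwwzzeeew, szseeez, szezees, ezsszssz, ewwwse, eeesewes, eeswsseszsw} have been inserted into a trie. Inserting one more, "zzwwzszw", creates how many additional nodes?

Every character of "zzwwzszw" already lies on an existing path (it is a prefix of some stored word).
No new nodes are needed: 0.

0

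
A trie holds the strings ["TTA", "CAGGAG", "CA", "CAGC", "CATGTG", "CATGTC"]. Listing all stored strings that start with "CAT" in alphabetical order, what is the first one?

CATGTC

Filter for "CAT…" and sort: "CATGTC", "CATGTG"
The 1st is CATGTC.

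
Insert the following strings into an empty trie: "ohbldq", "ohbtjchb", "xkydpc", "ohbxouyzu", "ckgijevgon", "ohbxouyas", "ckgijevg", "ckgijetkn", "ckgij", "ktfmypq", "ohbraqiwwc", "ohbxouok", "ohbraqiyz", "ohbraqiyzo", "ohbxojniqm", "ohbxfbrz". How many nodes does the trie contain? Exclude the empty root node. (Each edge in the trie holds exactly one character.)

66

Insert word by word; a character creates a node only if that edge doesn't already exist:
  "ohbldq" → 6 new (o, h, b, l, d, q)
  "ohbtjchb" → prefix "ohb" already present; 5 new (t, j, c, h, b)
  "xkydpc" → 6 new (x, k, y, d, p, c)
  "ohbxouyzu" → prefix "ohb" already present; 6 new (x, o, u, y, z, u)
  "ckgijevgon" → 10 new (c, k, g, i, j, e, v, g, o, n)
  "ohbxouyas" → prefix "ohbxouy" already present; 2 new (a, s)
  "ckgijevg" → prefix "ckgijevg" already present; 0 new (none)
  "ckgijetkn" → prefix "ckgije" already present; 3 new (t, k, n)
  "ckgij" → prefix "ckgij" already present; 0 new (none)
  "ktfmypq" → 7 new (k, t, f, m, y, p, q)
  "ohbraqiwwc" → prefix "ohb" already present; 7 new (r, a, q, i, w, w, c)
  "ohbxouok" → prefix "ohbxou" already present; 2 new (o, k)
  "ohbraqiyz" → prefix "ohbraqi" already present; 2 new (y, z)
  "ohbraqiyzo" → prefix "ohbraqiyz" already present; 1 new (o)
  "ohbxojniqm" → prefix "ohbxo" already present; 5 new (j, n, i, q, m)
  "ohbxfbrz" → prefix "ohbx" already present; 4 new (f, b, r, z)
Total nodes = 6 + 5 + 6 + 6 + 10 + 2 + 0 + 3 + 0 + 7 + 7 + 2 + 2 + 1 + 5 + 4 = 66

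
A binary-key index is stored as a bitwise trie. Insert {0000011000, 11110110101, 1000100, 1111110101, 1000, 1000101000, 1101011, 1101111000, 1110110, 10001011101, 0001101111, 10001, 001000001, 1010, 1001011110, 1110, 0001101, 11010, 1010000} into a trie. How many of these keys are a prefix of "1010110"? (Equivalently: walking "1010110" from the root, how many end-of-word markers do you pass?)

Walk "1010110" from the root; an end-of-word marker is hit whenever a stored word is a prefix of "1010110".
Prefixes of the query that are stored words: "1010"
Count: 1

1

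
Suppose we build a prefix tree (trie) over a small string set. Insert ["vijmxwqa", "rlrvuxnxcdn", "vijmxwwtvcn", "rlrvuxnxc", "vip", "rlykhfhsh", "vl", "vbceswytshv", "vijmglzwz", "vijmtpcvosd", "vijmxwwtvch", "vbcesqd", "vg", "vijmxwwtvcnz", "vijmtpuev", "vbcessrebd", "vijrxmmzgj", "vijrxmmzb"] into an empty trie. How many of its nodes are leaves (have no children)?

A leaf is a node with no children — equivalently, the end of a word that is not a proper prefix of any other stored word.
Those words: "rlrvuxnxcdn", "rlykhfhsh", "vbcesqd", "vbcessrebd", "vbceswytshv", "vg", "vijmglzwz", "vijmtpcvosd", "vijmtpuev", "vijmxwqa", "vijmxwwtvch", "vijmxwwtvcnz", "vijrxmmzb", "vijrxmmzgj", "vip", "vl"
Leaf count: 16

16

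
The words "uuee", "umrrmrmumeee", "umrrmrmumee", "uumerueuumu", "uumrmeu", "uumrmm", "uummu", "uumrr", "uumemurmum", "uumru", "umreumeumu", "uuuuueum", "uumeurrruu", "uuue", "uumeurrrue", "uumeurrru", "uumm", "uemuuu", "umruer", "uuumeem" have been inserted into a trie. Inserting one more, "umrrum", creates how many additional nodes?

The longest prefix of "umrrum" already in the trie is "umrr" (length 4).
New nodes needed: |"umrrum"| − 4 = 6 − 4 = 2.

2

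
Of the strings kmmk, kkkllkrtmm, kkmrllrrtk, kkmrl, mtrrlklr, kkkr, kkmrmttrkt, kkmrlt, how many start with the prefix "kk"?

Walk to "kk"; the words in its subtree are exactly those with that prefix.
Words under "kk": kkkllkrtmm, kkkr, kkmrl, kkmrllrrtk, kkmrlt, kkmrmttrkt
Count: 6

6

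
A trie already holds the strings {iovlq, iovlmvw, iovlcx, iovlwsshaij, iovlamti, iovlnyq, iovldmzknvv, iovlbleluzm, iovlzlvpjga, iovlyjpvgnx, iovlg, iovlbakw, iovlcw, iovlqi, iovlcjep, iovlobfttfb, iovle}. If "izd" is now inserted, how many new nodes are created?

The longest prefix of "izd" already in the trie is "i" (length 1).
Each of the 2 remaining characters creates one node.

2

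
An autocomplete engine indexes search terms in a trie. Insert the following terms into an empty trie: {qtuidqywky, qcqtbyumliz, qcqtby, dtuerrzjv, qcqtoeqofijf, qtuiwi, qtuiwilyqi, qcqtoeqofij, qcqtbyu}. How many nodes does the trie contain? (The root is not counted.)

43

Trace insertions, counting only characters that open a new branch:
  "qtuidqywky" → 10 new (q, t, u, i, d, q, y, w, k, y)
  "qcqtbyumliz" → prefix "q" already present; 10 new (c, q, t, b, y, u, m, l, i, z)
  "qcqtby" → prefix "qcqtby" already present; 0 new (none)
  "dtuerrzjv" → 9 new (d, t, u, e, r, r, z, j, v)
  "qcqtoeqofijf" → prefix "qcqt" already present; 8 new (o, e, q, o, f, i, j, f)
  "qtuiwi" → prefix "qtui" already present; 2 new (w, i)
  "qtuiwilyqi" → prefix "qtuiwi" already present; 4 new (l, y, q, i)
  "qcqtoeqofij" → prefix "qcqtoeqofij" already present; 0 new (none)
  "qcqtbyu" → prefix "qcqtbyu" already present; 0 new (none)
Total nodes = 10 + 10 + 0 + 9 + 8 + 2 + 4 + 0 + 0 = 43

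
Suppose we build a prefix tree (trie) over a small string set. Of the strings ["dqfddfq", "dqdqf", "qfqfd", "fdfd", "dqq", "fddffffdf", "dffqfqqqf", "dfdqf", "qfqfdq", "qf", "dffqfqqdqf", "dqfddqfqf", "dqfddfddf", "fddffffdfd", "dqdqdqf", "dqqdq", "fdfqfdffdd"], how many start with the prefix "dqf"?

Filter for entries beginning with "dqf":
Matches: "dqfddfddf", "dqfddfq", "dqfddqfqf"
Count: 3

3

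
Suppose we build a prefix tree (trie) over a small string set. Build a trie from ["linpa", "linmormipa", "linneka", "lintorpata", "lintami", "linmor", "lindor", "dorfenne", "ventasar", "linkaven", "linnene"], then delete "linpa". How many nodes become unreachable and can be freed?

2

A node on "linpa"'s path can go only if nothing else ends at it or branches off below it.
The suffix "pa" (2 nodes) is used only by "linpa"; the node for "lin" still has the child "m", so pruning stops there.
Nodes removed: 2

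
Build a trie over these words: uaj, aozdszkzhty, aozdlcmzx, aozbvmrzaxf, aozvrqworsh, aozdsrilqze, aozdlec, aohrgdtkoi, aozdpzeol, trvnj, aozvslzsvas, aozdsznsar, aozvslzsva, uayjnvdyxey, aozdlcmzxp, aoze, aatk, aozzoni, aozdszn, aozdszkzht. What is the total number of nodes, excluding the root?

90

Insert word by word; a character creates a node only if that edge doesn't already exist:
  "uaj" → 3 new (u, a, j)
  "aozdszkzhty" → 11 new (a, o, z, d, s, z, k, z, h, t, y)
  "aozdlcmzx" → prefix "aozd" already present; 5 new (l, c, m, z, x)
  "aozbvmrzaxf" → prefix "aoz" already present; 8 new (b, v, m, r, z, a, x, f)
  "aozvrqworsh" → prefix "aoz" already present; 8 new (v, r, q, w, o, r, s, h)
  "aozdsrilqze" → prefix "aozds" already present; 6 new (r, i, l, q, z, e)
  "aozdlec" → prefix "aozdl" already present; 2 new (e, c)
  "aohrgdtkoi" → prefix "ao" already present; 8 new (h, r, g, d, t, k, o, i)
  "aozdpzeol" → prefix "aozd" already present; 5 new (p, z, e, o, l)
  "trvnj" → 5 new (t, r, v, n, j)
  "aozvslzsvas" → prefix "aozv" already present; 7 new (s, l, z, s, v, a, s)
  "aozdsznsar" → prefix "aozdsz" already present; 4 new (n, s, a, r)
  "aozvslzsva" → prefix "aozvslzsva" already present; 0 new (none)
  "uayjnvdyxey" → prefix "ua" already present; 9 new (y, j, n, v, d, y, x, e, y)
  "aozdlcmzxp" → prefix "aozdlcmzx" already present; 1 new (p)
  "aoze" → prefix "aoz" already present; 1 new (e)
  "aatk" → prefix "a" already present; 3 new (a, t, k)
  "aozzoni" → prefix "aoz" already present; 4 new (z, o, n, i)
  "aozdszn" → prefix "aozdszn" already present; 0 new (none)
  "aozdszkzht" → prefix "aozdszkzht" already present; 0 new (none)
Total nodes = 3 + 11 + 5 + 8 + 8 + 6 + 2 + 8 + 5 + 5 + 7 + 4 + 0 + 9 + 1 + 1 + 3 + 4 + 0 + 0 = 90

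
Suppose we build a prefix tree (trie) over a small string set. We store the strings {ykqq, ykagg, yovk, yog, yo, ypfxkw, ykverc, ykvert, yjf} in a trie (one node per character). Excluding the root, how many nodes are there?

23

Insert word by word; a character creates a node only if that edge doesn't already exist:
  "ykqq" → 4 new (y, k, q, q)
  "ykagg" → prefix "yk" already present; 3 new (a, g, g)
  "yovk" → prefix "y" already present; 3 new (o, v, k)
  "yog" → prefix "yo" already present; 1 new (g)
  "yo" → prefix "yo" already present; 0 new (none)
  "ypfxkw" → prefix "y" already present; 5 new (p, f, x, k, w)
  "ykverc" → prefix "yk" already present; 4 new (v, e, r, c)
  "ykvert" → prefix "ykver" already present; 1 new (t)
  "yjf" → prefix "y" already present; 2 new (j, f)
Total nodes = 4 + 3 + 3 + 1 + 0 + 5 + 4 + 1 + 2 = 23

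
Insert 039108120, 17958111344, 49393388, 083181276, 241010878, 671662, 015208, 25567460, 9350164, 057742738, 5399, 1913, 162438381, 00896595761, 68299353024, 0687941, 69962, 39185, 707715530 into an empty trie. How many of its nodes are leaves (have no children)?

A leaf is a node with no children — equivalently, the end of a word that is not a proper prefix of any other stored word.
Those words: "00896595761", "015208", "039108120", "057742738", "0687941", "083181276", "162438381", "17958111344", "1913", "241010878", "25567460", "39185", "49393388", "5399", "671662", "68299353024", "69962", "707715530", "9350164"
Leaf count: 19

19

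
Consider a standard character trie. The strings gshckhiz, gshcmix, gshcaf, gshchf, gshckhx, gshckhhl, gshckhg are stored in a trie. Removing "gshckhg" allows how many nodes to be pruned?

1

A node on "gshckhg"'s path can go only if nothing else ends at it or branches off below it.
The suffix "g" (1 node) is used only by "gshckhg"; the node for "gshckh" still has the child "i", so pruning stops there.
Nodes removed: 1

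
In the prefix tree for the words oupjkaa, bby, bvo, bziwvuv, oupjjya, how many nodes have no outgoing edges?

5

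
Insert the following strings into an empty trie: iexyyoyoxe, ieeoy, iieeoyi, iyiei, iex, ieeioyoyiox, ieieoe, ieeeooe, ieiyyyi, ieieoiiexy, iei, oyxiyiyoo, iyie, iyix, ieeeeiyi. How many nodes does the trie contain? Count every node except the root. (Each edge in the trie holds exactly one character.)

62

For each word, the new-node count is its length minus the longest prefix already in the trie:
  "iexyyoyoxe" → 10 new (i, e, x, y, y, o, y, o, x, e)
  "ieeoy" → prefix "ie" already present; 3 new (e, o, y)
  "iieeoyi" → prefix "i" already present; 6 new (i, e, e, o, y, i)
  "iyiei" → prefix "i" already present; 4 new (y, i, e, i)
  "iex" → prefix "iex" already present; 0 new (none)
  "ieeioyoyiox" → prefix "iee" already present; 8 new (i, o, y, o, y, i, o, x)
  "ieieoe" → prefix "ie" already present; 4 new (i, e, o, e)
  "ieeeooe" → prefix "iee" already present; 4 new (e, o, o, e)
  "ieiyyyi" → prefix "iei" already present; 4 new (y, y, y, i)
  "ieieoiiexy" → prefix "ieieo" already present; 5 new (i, i, e, x, y)
  "iei" → prefix "iei" already present; 0 new (none)
  "oyxiyiyoo" → 9 new (o, y, x, i, y, i, y, o, o)
  "iyie" → prefix "iyie" already present; 0 new (none)
  "iyix" → prefix "iyi" already present; 1 new (x)
  "ieeeeiyi" → prefix "ieee" already present; 4 new (e, i, y, i)
Total nodes = 10 + 3 + 6 + 4 + 0 + 8 + 4 + 4 + 4 + 5 + 0 + 9 + 0 + 1 + 4 = 62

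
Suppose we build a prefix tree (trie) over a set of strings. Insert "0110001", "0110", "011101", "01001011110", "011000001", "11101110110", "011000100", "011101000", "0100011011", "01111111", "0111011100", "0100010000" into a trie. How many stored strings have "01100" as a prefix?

3

Filter for entries beginning with "01100":
Matches: "011000001", "0110001", "011000100"
Count: 3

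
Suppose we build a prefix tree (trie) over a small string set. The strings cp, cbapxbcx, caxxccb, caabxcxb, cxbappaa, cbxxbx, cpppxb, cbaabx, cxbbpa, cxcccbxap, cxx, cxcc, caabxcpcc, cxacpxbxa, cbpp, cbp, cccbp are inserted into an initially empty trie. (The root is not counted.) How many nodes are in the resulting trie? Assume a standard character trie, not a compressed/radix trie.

66

Count nodes per top-level branch (shared prefixes stored once):
  'c'-branch (caabxcpcc, caabxcxb, caxxccb, cbaabx, cbapxbcx, cbp, cbpp, cbxxbx, cccbp, cp, cpppxb, cxacpxbxa, cxbappaa, cxbbpa, cxcc, cxcccbxap, cxx): 66 nodes
Sum: 66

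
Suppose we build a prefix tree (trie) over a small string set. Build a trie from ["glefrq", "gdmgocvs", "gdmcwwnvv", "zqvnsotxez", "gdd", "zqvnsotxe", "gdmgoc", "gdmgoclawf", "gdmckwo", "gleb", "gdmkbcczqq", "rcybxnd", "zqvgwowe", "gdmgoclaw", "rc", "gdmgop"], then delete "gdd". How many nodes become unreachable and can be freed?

Walk "gdd" from the leaf back toward the root, removing each node that no remaining word uses.
The suffix "d" (1 node) is used only by "gdd"; the node for "gd" still has the child "m", so pruning stops there.
Nodes removed: 1

1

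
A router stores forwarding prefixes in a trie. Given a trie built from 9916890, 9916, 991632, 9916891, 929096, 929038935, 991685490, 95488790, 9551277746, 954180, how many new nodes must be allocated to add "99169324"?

4

"9916" is already a path in the trie; the remaining "9324" must be added.
Each of the 4 remaining characters creates one node.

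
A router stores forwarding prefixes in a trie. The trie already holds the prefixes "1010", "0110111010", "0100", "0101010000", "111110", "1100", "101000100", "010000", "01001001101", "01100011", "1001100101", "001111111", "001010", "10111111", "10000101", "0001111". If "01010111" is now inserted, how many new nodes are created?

The longest prefix of "01010111" already in the trie is "010101" (length 6).
So 8 − 6 = 2 new nodes.

2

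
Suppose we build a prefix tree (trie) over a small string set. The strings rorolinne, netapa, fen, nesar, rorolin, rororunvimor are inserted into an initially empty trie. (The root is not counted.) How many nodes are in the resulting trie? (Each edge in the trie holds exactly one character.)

29

Insert word by word; a character creates a node only if that edge doesn't already exist:
  "rorolinne" → 9 new (r, o, r, o, l, i, n, n, e)
  "netapa" → 6 new (n, e, t, a, p, a)
  "fen" → 3 new (f, e, n)
  "nesar" → prefix "ne" already present; 3 new (s, a, r)
  "rorolin" → prefix "rorolin" already present; 0 new (none)
  "rororunvimor" → prefix "roro" already present; 8 new (r, u, n, v, i, m, o, r)
Total nodes = 9 + 6 + 3 + 3 + 0 + 8 = 29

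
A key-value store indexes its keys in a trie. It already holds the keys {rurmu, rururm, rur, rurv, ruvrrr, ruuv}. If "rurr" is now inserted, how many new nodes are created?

"rur" is already a path in the trie; the remaining "r" must be added.
New nodes needed: |"rurr"| − 3 = 4 − 3 = 1.

1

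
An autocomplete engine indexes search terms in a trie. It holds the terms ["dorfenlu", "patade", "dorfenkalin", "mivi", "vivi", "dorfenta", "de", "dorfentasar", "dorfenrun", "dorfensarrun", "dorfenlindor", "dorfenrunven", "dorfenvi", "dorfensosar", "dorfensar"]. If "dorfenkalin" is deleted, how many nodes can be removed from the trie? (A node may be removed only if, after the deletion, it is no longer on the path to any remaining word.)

5

After clearing the end-marker at "dorfenkalin", prune upward until reaching a node still needed by another word.
The suffix "kalin" (5 nodes) is used only by "dorfenkalin"; the node for "dorfen" still has the child "l", so pruning stops there.
Nodes removed: 5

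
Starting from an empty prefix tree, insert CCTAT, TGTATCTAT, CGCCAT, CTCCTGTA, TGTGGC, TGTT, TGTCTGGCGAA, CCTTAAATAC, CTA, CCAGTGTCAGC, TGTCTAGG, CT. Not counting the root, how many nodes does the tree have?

58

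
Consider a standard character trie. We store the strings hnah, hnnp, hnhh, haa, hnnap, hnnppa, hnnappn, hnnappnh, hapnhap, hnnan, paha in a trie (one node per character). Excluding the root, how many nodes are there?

Count nodes per top-level branch (shared prefixes stored once):
  'h'-branch (haa, hapnhap, hnah, hnhh, hnnan, hnnap, hnnappn, hnnappnh, hnnp, hnnppa): 23 nodes
  'p'-branch (paha): 4 nodes
Sum: 27

27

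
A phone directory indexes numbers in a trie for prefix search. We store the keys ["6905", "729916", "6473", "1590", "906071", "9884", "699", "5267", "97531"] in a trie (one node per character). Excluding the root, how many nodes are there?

35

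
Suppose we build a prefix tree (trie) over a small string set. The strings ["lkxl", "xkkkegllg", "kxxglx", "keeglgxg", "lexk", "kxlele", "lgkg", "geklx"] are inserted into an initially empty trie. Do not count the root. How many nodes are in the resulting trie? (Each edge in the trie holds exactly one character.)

41

Count nodes per top-level branch (shared prefixes stored once):
  'g'-branch (geklx): 5 nodes
  'k'-branch (keeglgxg, kxlele, kxxglx): 17 nodes
  'l'-branch (lexk, lgkg, lkxl): 10 nodes
  'x'-branch (xkkkegllg): 9 nodes
Sum: 41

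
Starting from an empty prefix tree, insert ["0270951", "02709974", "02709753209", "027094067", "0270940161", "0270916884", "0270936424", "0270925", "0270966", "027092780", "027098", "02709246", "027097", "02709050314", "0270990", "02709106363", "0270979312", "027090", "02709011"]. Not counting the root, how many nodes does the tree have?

61

Insert word by word; a character creates a node only if that edge doesn't already exist:
  "0270951" → 7 new (0, 2, 7, 0, 9, 5, 1)
  "02709974" → prefix "02709" already present; 3 new (9, 7, 4)
  "02709753209" → prefix "02709" already present; 6 new (7, 5, 3, 2, 0, 9)
  "027094067" → prefix "02709" already present; 4 new (4, 0, 6, 7)
  "0270940161" → prefix "0270940" already present; 3 new (1, 6, 1)
  "0270916884" → prefix "02709" already present; 5 new (1, 6, 8, 8, 4)
  "0270936424" → prefix "02709" already present; 5 new (3, 6, 4, 2, 4)
  "0270925" → prefix "02709" already present; 2 new (2, 5)
  "0270966" → prefix "02709" already present; 2 new (6, 6)
  "027092780" → prefix "027092" already present; 3 new (7, 8, 0)
  "027098" → prefix "02709" already present; 1 new (8)
  "02709246" → prefix "027092" already present; 2 new (4, 6)
  "027097" → prefix "027097" already present; 0 new (none)
  "02709050314" → prefix "02709" already present; 6 new (0, 5, 0, 3, 1, 4)
  "0270990" → prefix "027099" already present; 1 new (0)
  "02709106363" → prefix "027091" already present; 5 new (0, 6, 3, 6, 3)
  "0270979312" → prefix "027097" already present; 4 new (9, 3, 1, 2)
  "027090" → prefix "027090" already present; 0 new (none)
  "02709011" → prefix "027090" already present; 2 new (1, 1)
Total nodes = 7 + 3 + 6 + 4 + 3 + 5 + 5 + 2 + 2 + 3 + 1 + 2 + 0 + 6 + 1 + 5 + 4 + 0 + 2 = 61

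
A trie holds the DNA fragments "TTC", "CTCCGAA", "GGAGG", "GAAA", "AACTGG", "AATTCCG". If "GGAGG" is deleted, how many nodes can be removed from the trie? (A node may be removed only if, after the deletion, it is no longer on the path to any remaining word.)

4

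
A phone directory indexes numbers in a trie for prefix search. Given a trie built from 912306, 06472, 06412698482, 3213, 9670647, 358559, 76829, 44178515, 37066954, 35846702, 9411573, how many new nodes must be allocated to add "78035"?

Walking "78035" from the root, the first 1 characters ("7") follow existing edges; "8" is the first miss.
New nodes needed: |"78035"| − 1 = 5 − 1 = 4.

4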